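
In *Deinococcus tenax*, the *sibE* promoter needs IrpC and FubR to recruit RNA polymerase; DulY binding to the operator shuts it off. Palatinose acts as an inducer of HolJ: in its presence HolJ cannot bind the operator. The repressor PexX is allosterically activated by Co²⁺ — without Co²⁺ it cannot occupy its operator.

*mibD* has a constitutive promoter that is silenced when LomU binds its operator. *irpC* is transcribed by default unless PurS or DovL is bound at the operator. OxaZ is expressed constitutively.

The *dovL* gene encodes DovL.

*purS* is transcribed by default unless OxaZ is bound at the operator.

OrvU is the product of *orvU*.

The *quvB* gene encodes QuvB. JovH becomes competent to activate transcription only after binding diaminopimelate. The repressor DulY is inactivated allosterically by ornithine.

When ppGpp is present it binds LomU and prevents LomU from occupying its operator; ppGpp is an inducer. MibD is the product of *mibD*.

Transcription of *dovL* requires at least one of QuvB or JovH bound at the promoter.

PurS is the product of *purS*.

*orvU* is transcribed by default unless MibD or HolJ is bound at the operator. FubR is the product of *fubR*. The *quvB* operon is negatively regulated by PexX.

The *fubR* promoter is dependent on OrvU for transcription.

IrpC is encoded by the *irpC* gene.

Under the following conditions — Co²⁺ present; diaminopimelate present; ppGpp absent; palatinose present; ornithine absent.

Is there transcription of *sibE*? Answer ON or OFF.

OFF

OxaZ is produced constitutively and is active.
With repressor OxaZ bound, *purS* is not transcribed.
So PurS is not produced.
Co²⁺ is present, so PexX is active.
With repressor PexX bound, *quvB* is not transcribed.
So QuvB is not produced.
Diaminopimelate is present, so JovH is active.
Activator JovH is present, so *dovL* is transcribed.
So DovL is produced and active.
With repressor DovL bound, *irpC* is not transcribed.
So IrpC is not produced.
ppGpp is absent, so LomU is active.
With repressor LomU bound, *mibD* is not transcribed.
So MibD is not produced.
Palatinose is present, so HolJ is inactive.
With no repressor bound, *orvU* is transcribed.
So OrvU is produced and active.
No repressor is bound and OrvU is active, so *fubR* is transcribed.
So FubR is produced and active.
Ornithine is absent, so DulY is active.
With repressor DulY bound, *sibE* is not transcribed.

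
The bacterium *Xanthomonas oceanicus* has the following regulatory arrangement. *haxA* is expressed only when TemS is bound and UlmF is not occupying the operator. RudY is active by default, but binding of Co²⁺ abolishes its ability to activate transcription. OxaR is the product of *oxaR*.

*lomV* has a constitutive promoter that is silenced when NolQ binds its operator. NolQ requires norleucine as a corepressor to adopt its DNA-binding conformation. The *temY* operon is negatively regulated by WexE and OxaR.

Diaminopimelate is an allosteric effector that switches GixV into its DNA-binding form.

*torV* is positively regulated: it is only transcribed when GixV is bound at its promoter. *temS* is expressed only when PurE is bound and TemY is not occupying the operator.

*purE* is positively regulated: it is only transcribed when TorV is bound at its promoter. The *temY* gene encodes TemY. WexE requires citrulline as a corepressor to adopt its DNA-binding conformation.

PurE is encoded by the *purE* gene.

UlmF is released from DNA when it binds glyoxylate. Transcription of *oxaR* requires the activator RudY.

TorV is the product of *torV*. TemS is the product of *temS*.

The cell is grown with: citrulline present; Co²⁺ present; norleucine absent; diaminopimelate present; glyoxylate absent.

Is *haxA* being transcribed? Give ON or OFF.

OFF

Citrulline is present, so WexE is active.
Co²⁺ is present, so RudY is inactive.
Required activator RudY is absent, so *oxaR* is not transcribed.
So OxaR is not produced.
With repressor WexE bound, *temY* is not transcribed.
So TemY is not produced.
Diaminopimelate is present, so GixV is active.
No repressor is bound and GixV is active, so *torV* is transcribed.
So TorV is produced and active.
No repressor is bound and TorV is active, so *purE* is transcribed.
So PurE is produced and active.
No repressor is bound and PurE is active, so *temS* is transcribed.
So TemS is produced and active.
Glyoxylate is absent, so UlmF is active.
With repressor UlmF bound, *haxA* is not transcribed.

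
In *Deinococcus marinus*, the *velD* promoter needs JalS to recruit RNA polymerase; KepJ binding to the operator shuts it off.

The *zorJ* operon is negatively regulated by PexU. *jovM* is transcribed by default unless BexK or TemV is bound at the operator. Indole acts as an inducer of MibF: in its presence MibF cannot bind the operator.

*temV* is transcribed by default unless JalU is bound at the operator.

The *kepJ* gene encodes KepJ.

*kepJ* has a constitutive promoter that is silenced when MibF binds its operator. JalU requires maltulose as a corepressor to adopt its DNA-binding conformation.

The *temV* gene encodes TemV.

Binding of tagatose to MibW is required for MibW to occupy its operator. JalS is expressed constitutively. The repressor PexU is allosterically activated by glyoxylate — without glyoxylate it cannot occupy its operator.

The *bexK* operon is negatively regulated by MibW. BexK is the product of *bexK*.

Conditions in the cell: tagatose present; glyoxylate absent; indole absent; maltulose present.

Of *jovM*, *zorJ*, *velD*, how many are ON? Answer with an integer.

3

Tagatose is present, so MibW is active.
With repressor MibW bound, *bexK* is not transcribed.
So BexK is not produced.
Maltulose is present, so JalU is active.
With repressor JalU bound, *temV* is not transcribed.
So TemV is not produced.
With no repressor bound, *jovM* is transcribed.
→ *jovM* is ON.
Glyoxylate is absent, so PexU is inactive.
With no repressor bound, *zorJ* is transcribed.
→ *zorJ* is ON.
Indole is absent, so MibF is active.
With repressor MibF bound, *kepJ* is not transcribed.
So KepJ is not produced.
JalS is produced constitutively and is active.
No repressor is bound and JalS is active, so *velD* is transcribed.
→ *velD* is ON.
3 of the 3 genes are transcribed.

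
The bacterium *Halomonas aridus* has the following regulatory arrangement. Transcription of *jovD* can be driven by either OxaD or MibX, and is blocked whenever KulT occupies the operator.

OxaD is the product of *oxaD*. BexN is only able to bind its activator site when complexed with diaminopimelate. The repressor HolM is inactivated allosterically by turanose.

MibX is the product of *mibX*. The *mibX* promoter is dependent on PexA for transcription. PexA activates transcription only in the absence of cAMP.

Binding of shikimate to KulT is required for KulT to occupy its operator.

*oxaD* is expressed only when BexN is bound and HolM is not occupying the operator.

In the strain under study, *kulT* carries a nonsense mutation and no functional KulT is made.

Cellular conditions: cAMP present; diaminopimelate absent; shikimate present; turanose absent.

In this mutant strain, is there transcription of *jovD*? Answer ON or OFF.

OFF

Turanose is absent, so HolM is active.
Diaminopimelate is absent, so BexN is inactive.
With repressor HolM bound, *oxaD* is not transcribed.
So OxaD is not produced.
cAMP is present, so PexA is inactive.
Required activator PexA is absent, so *mibX* is not transcribed.
So MibX is not produced.
KulT is non-functional in this strain, so it has no effect.
No activator is available at the *jovD* promoter, so *jovD* is not transcribed.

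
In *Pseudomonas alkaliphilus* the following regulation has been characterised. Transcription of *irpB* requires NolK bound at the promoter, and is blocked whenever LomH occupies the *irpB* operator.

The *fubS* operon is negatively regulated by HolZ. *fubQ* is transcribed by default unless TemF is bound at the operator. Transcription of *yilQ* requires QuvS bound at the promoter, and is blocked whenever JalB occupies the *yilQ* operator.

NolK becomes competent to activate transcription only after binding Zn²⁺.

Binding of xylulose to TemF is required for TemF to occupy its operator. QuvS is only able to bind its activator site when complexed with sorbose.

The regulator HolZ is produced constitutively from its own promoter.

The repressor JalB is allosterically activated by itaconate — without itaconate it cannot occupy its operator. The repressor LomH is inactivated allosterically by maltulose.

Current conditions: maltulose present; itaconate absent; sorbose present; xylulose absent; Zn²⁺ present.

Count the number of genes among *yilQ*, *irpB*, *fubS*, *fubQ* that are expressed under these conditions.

3

Sorbose is present, so QuvS is active.
Itaconate is absent, so JalB is inactive.
No repressor is bound and QuvS is active, so *yilQ* is transcribed.
→ *yilQ* is ON.
Maltulose is present, so LomH is inactive.
Zn²⁺ is present, so NolK is active.
No repressor is bound and NolK is active, so *irpB* is transcribed.
→ *irpB* is ON.
HolZ is produced constitutively and is active.
With repressor HolZ bound, *fubS* is not transcribed.
→ *fubS* is OFF.
Xylulose is absent, so TemF is inactive.
With no repressor bound, *fubQ* is transcribed.
→ *fubQ* is ON.
3 of the 4 genes are transcribed.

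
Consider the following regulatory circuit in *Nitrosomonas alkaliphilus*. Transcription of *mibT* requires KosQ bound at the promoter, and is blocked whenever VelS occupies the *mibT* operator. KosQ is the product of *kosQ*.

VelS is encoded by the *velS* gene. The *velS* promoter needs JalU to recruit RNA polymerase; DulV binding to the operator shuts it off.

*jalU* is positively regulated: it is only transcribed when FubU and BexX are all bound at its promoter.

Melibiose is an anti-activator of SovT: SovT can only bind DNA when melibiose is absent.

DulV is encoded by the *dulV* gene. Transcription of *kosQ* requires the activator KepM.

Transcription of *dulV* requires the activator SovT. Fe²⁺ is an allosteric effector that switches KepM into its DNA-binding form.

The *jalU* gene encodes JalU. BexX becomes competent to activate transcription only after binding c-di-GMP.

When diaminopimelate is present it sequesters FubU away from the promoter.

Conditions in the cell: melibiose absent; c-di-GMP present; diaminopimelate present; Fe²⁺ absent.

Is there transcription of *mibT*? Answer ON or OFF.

OFF

Melibiose is absent, so SovT is active.
No repressor is bound and SovT is active, so *dulV* is transcribed.
So DulV is produced and active.
Diaminopimelate is present, so FubU is inactive.
c-di-GMP is present, so BexX is active.
Required activator FubU is absent, so *jalU* is not transcribed.
So JalU is not produced.
With repressor DulV bound, *velS* is not transcribed.
So VelS is not produced.
Fe²⁺ is absent, so KepM is inactive.
Required activator KepM is absent, so *kosQ* is not transcribed.
So KosQ is not produced.
Required activator KosQ is absent, so *mibT* is not transcribed.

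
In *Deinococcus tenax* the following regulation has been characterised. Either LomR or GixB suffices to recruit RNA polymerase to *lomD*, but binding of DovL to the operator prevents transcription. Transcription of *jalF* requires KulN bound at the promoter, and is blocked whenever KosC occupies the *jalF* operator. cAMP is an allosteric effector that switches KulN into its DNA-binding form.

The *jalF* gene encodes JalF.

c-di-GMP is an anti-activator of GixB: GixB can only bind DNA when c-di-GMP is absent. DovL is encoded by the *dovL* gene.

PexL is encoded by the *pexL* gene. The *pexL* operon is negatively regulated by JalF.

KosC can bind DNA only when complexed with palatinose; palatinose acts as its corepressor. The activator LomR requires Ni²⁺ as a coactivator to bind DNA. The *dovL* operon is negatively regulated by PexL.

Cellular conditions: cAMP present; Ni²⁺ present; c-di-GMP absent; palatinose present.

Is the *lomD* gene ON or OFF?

ON

Palatinose is present, so KosC is active.
cAMP is present, so KulN is active.
With repressor KosC bound, *jalF* is not transcribed.
So JalF is not produced.
With no repressor bound, *pexL* is transcribed.
So PexL is produced and active.
With repressor PexL bound, *dovL* is not transcribed.
So DovL is not produced.
Ni²⁺ is present, so LomR is active.
c-di-GMP is absent, so GixB is active.
Activator LomR is present, so *lomD* is transcribed.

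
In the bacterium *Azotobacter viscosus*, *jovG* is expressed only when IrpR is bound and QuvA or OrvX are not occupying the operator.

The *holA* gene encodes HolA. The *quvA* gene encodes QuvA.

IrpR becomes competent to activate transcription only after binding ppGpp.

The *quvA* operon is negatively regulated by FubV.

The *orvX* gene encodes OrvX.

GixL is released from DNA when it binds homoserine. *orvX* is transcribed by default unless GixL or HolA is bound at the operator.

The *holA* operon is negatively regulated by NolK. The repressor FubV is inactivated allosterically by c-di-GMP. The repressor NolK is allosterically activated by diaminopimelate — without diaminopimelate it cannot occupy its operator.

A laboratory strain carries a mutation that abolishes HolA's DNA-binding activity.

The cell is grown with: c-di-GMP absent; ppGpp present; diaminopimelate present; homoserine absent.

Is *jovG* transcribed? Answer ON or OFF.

ppGpp is present, so IrpR is active.
c-di-GMP is absent, so FubV is active.
With repressor FubV bound, *quvA* is not transcribed.
So QuvA is not produced.
Homoserine is absent, so GixL is active.
HolA is non-functional in this strain, so it has no effect.
With repressor GixL bound, *orvX* is not transcribed.
So OrvX is not produced.
No repressor is bound and IrpR is active, so *jovG* is transcribed.

ON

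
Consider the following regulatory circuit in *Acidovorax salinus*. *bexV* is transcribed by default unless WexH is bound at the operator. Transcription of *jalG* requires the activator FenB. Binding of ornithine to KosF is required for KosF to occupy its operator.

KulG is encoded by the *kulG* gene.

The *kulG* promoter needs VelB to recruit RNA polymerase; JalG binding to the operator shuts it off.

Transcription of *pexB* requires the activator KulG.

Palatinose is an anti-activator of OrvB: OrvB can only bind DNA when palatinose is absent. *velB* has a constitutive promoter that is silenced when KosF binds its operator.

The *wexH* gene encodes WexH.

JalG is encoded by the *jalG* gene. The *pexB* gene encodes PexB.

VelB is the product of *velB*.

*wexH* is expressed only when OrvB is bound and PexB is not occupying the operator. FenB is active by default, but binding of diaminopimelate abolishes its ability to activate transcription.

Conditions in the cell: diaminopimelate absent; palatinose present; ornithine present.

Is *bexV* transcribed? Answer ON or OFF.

ON

Ornithine is present, so KosF is active.
With repressor KosF bound, *velB* is not transcribed.
So VelB is not produced.
Diaminopimelate is absent, so FenB is active.
No repressor is bound and FenB is active, so *jalG* is transcribed.
So JalG is produced and active.
With repressor JalG bound, *kulG* is not transcribed.
So KulG is not produced.
Required activator KulG is absent, so *pexB* is not transcribed.
So PexB is not produced.
Palatinose is present, so OrvB is inactive.
Required activator OrvB is absent, so *wexH* is not transcribed.
So WexH is not produced.
With no repressor bound, *bexV* is transcribed.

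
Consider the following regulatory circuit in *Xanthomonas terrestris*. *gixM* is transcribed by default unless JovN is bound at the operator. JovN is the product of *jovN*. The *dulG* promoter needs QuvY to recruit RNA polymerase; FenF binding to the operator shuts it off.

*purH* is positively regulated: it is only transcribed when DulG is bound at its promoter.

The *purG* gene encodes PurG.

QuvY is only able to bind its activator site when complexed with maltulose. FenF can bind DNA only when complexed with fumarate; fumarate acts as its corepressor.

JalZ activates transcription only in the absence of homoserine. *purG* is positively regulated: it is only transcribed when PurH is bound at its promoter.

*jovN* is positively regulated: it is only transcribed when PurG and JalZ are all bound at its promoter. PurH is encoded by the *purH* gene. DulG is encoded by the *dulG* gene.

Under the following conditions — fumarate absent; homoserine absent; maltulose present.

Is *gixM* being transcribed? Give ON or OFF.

Maltulose is present, so QuvY is active.
Fumarate is absent, so FenF is inactive.
No repressor is bound and QuvY is active, so *dulG* is transcribed.
So DulG is produced and active.
No repressor is bound and DulG is active, so *purH* is transcribed.
So PurH is produced and active.
No repressor is bound and PurH is active, so *purG* is transcribed.
So PurG is produced and active.
Homoserine is absent, so JalZ is active.
No repressor is bound and PurG and JalZ are active, so *jovN* is transcribed.
So JovN is produced and active.
With repressor JovN bound, *gixM* is not transcribed.

OFF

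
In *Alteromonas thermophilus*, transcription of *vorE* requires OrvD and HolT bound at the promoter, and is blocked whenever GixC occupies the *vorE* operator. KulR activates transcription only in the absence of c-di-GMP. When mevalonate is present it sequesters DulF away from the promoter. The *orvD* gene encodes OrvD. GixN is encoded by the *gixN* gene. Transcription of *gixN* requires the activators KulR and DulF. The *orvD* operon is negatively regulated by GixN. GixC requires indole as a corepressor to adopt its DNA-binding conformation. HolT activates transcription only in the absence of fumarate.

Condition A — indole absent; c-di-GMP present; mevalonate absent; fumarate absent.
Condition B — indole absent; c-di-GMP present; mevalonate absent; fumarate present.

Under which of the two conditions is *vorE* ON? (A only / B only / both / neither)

A only

Condition A:
Indole is absent, so GixC is inactive.
c-di-GMP is present, so KulR is inactive.
Mevalonate is absent, so DulF is active.
Required activator KulR is absent, so *gixN* is not transcribed.
So GixN is not produced.
With no repressor bound, *orvD* is transcribed.
So OrvD is produced and active.
Fumarate is absent, so HolT is active.
No repressor is bound and OrvD and HolT are active, so *vorE* is transcribed.
→ *vorE* is ON in A.
Condition B:
Indole is absent, so GixC is inactive.
c-di-GMP is present, so KulR is inactive.
Mevalonate is absent, so DulF is active.
Required activator KulR is absent, so *gixN* is not transcribed.
So GixN is not produced.
With no repressor bound, *orvD* is transcribed.
So OrvD is produced and active.
Fumarate is present, so HolT is inactive.
Required activator HolT is absent, so *vorE* is not transcribed.
→ *vorE* is OFF in B.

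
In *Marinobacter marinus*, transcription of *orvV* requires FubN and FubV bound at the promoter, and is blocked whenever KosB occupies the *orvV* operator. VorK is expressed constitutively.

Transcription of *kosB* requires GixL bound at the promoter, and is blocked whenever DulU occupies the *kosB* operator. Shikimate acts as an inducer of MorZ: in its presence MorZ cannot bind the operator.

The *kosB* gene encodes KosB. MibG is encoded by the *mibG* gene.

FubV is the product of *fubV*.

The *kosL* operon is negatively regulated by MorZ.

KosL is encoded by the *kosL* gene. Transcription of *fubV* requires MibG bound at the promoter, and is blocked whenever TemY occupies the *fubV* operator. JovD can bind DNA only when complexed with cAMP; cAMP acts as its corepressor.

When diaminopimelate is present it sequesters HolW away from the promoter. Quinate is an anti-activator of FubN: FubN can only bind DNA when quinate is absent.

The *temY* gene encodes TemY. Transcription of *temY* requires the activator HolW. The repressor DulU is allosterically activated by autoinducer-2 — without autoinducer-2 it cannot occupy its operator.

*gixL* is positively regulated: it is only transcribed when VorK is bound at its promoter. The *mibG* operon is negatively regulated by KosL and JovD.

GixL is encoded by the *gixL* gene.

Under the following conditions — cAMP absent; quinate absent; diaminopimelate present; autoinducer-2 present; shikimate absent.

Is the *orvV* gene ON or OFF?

ON

Autoinducer-2 is present, so DulU is active.
VorK is produced constitutively and is active.
No repressor is bound and VorK is active, so *gixL* is transcribed.
So GixL is produced and active.
With repressor DulU bound, *kosB* is not transcribed.
So KosB is not produced.
Quinate is absent, so FubN is active.
Shikimate is absent, so MorZ is active.
With repressor MorZ bound, *kosL* is not transcribed.
So KosL is not produced.
cAMP is absent, so JovD is inactive.
With no repressor bound, *mibG* is transcribed.
So MibG is produced and active.
Diaminopimelate is present, so HolW is inactive.
Required activator HolW is absent, so *temY* is not transcribed.
So TemY is not produced.
No repressor is bound and MibG is active, so *fubV* is transcribed.
So FubV is produced and active.
No repressor is bound and FubN and FubV are active, so *orvV* is transcribed.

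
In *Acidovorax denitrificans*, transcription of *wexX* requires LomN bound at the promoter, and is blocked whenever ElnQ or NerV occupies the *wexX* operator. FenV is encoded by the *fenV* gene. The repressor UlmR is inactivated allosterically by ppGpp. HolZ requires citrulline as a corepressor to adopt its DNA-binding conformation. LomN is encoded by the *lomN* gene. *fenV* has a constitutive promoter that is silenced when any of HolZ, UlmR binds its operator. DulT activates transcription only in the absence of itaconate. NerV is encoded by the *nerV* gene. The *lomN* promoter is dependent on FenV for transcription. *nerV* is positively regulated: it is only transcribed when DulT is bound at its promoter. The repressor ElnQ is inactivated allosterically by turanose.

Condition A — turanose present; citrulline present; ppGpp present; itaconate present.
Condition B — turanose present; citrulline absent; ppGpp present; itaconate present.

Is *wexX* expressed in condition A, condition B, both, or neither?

Condition A:
Turanose is present, so ElnQ is inactive.
Citrulline is present, so HolZ is active.
ppGpp is present, so UlmR is inactive.
With repressor HolZ bound, *fenV* is not transcribed.
So FenV is not produced.
Required activator FenV is absent, so *lomN* is not transcribed.
So LomN is not produced.
Itaconate is present, so DulT is inactive.
Required activator DulT is absent, so *nerV* is not transcribed.
So NerV is not produced.
Required activator LomN is absent, so *wexX* is not transcribed.
→ *wexX* is OFF in A.
Condition B:
Turanose is present, so ElnQ is inactive.
Citrulline is absent, so HolZ is inactive.
ppGpp is present, so UlmR is inactive.
With no repressor bound, *fenV* is transcribed.
So FenV is produced and active.
No repressor is bound and FenV is active, so *lomN* is transcribed.
So LomN is produced and active.
Itaconate is present, so DulT is inactive.
Required activator DulT is absent, so *nerV* is not transcribed.
So NerV is not produced.
No repressor is bound and LomN is active, so *wexX* is transcribed.
→ *wexX* is ON in B.

B only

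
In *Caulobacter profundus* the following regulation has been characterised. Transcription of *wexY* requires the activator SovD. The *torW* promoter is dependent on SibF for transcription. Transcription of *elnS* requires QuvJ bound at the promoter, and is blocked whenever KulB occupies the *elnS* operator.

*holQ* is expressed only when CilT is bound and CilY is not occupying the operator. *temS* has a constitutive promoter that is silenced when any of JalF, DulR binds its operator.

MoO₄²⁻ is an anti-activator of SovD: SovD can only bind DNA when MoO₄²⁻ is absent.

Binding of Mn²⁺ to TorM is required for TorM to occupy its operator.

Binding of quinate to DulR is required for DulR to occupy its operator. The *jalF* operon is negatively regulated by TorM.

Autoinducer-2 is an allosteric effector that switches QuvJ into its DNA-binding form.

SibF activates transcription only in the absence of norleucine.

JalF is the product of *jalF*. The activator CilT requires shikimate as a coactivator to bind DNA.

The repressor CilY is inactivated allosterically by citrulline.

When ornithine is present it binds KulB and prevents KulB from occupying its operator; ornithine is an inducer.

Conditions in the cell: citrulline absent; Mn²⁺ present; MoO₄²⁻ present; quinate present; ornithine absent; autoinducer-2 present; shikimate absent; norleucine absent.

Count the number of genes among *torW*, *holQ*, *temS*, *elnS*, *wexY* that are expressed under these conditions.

Norleucine is absent, so SibF is active.
No repressor is bound and SibF is active, so *torW* is transcribed.
→ *torW* is ON.
Citrulline is absent, so CilY is active.
Shikimate is absent, so CilT is inactive.
With repressor CilY bound, *holQ* is not transcribed.
→ *holQ* is OFF.
Mn²⁺ is present, so TorM is active.
With repressor TorM bound, *jalF* is not transcribed.
So JalF is not produced.
Quinate is present, so DulR is active.
With repressor DulR bound, *temS* is not transcribed.
→ *temS* is OFF.
Ornithine is absent, so KulB is active.
Autoinducer-2 is present, so QuvJ is active.
With repressor KulB bound, *elnS* is not transcribed.
→ *elnS* is OFF.
MoO₄²⁻ is present, so SovD is inactive.
Required activator SovD is absent, so *wexY* is not transcribed.
→ *wexY* is OFF.
1 of the 5 genes is transcribed.

1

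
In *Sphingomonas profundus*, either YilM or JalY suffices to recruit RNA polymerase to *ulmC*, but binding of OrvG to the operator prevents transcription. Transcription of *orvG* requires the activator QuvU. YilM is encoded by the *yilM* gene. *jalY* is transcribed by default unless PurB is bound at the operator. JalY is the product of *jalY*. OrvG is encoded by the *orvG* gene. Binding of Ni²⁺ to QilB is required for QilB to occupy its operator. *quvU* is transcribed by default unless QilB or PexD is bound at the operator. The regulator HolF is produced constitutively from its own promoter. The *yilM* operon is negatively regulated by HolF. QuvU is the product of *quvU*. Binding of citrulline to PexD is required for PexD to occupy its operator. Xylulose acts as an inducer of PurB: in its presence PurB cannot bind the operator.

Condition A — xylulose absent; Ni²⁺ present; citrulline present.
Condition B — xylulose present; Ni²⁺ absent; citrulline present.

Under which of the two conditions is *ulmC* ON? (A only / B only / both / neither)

Condition A:
HolF is produced constitutively and is active.
With repressor HolF bound, *yilM* is not transcribed.
So YilM is not produced.
Xylulose is absent, so PurB is active.
With repressor PurB bound, *jalY* is not transcribed.
So JalY is not produced.
Ni²⁺ is present, so QilB is active.
Citrulline is present, so PexD is active.
With repressor QilB bound, *quvU* is not transcribed.
So QuvU is not produced.
Required activator QuvU is absent, so *orvG* is not transcribed.
So OrvG is not produced.
No activator is available at the *ulmC* promoter, so *ulmC* is not transcribed.
→ *ulmC* is OFF in A.
Condition B:
HolF is produced constitutively and is active.
With repressor HolF bound, *yilM* is not transcribed.
So YilM is not produced.
Xylulose is present, so PurB is inactive.
With no repressor bound, *jalY* is transcribed.
So JalY is produced and active.
Ni²⁺ is absent, so QilB is inactive.
Citrulline is present, so PexD is active.
With repressor PexD bound, *quvU* is not transcribed.
So QuvU is not produced.
Required activator QuvU is absent, so *orvG* is not transcribed.
So OrvG is not produced.
Activator JalY is present, so *ulmC* is transcribed.
→ *ulmC* is ON in B.

B only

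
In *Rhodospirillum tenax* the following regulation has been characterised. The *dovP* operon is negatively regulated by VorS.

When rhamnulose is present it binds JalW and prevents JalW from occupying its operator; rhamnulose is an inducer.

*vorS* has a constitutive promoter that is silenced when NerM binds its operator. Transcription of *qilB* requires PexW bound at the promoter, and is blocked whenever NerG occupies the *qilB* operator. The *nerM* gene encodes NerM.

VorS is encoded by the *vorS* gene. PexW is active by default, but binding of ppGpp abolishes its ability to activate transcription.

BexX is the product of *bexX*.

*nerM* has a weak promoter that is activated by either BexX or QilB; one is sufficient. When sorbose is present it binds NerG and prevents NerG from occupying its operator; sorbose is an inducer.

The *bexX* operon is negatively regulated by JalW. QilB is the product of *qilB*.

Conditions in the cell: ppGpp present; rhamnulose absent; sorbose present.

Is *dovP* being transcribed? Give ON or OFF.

OFF

Rhamnulose is absent, so JalW is active.
With repressor JalW bound, *bexX* is not transcribed.
So BexX is not produced.
Sorbose is present, so NerG is inactive.
ppGpp is present, so PexW is inactive.
Required activator PexW is absent, so *qilB* is not transcribed.
So QilB is not produced.
No activator is available at the *nerM* promoter, so *nerM* is not transcribed.
So NerM is not produced.
With no repressor bound, *vorS* is transcribed.
So VorS is produced and active.
With repressor VorS bound, *dovP* is not transcribed.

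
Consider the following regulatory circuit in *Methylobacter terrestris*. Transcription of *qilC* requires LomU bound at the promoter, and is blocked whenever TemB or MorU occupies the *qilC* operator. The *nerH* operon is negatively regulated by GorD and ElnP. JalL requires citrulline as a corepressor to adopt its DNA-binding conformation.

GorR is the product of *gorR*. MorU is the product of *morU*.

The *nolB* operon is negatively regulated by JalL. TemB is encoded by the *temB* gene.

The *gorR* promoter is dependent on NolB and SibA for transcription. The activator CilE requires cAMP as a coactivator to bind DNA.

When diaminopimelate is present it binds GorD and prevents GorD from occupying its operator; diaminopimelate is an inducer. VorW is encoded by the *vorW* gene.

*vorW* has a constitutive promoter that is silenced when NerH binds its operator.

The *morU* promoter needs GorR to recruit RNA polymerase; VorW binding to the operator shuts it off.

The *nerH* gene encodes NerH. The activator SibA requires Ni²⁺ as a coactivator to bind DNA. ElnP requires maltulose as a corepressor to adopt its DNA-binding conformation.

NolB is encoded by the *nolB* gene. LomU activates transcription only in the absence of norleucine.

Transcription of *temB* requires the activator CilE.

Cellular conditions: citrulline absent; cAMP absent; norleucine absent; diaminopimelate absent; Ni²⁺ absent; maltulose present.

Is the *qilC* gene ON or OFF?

ON

cAMP is absent, so CilE is inactive.
Required activator CilE is absent, so *temB* is not transcribed.
So TemB is not produced.
Norleucine is absent, so LomU is active.
Citrulline is absent, so JalL is inactive.
With no repressor bound, *nolB* is transcribed.
So NolB is produced and active.
Ni²⁺ is absent, so SibA is inactive.
Required activator SibA is absent, so *gorR* is not transcribed.
So GorR is not produced.
Diaminopimelate is absent, so GorD is active.
Maltulose is present, so ElnP is active.
With repressor GorD bound, *nerH* is not transcribed.
So NerH is not produced.
With no repressor bound, *vorW* is transcribed.
So VorW is produced and active.
With repressor VorW bound, *morU* is not transcribed.
So MorU is not produced.
No repressor is bound and LomU is active, so *qilC* is transcribed.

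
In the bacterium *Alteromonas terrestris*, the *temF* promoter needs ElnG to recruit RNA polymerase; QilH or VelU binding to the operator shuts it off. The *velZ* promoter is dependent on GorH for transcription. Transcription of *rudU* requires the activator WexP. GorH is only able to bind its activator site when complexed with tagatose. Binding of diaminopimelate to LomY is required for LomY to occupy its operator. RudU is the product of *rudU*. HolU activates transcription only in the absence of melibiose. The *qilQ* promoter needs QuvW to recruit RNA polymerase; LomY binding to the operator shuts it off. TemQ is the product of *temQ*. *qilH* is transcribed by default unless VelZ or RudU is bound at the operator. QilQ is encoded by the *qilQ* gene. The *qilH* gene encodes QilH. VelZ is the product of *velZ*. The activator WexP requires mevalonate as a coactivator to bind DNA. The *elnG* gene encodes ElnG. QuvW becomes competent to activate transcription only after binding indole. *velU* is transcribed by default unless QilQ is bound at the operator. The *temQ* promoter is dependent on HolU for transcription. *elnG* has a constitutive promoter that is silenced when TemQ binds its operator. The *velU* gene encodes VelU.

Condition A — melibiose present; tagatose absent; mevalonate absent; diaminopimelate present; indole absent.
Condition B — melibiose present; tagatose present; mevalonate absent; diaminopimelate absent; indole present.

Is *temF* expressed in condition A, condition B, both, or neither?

Condition A:
Melibiose is present, so HolU is inactive.
Required activator HolU is absent, so *temQ* is not transcribed.
So TemQ is not produced.
With no repressor bound, *elnG* is transcribed.
So ElnG is produced and active.
Tagatose is absent, so GorH is inactive.
Required activator GorH is absent, so *velZ* is not transcribed.
So VelZ is not produced.
Mevalonate is absent, so WexP is inactive.
Required activator WexP is absent, so *rudU* is not transcribed.
So RudU is not produced.
With no repressor bound, *qilH* is transcribed.
So QilH is produced and active.
Diaminopimelate is present, so LomY is active.
Indole is absent, so QuvW is inactive.
With repressor LomY bound, *qilQ* is not transcribed.
So QilQ is not produced.
With no repressor bound, *velU* is transcribed.
So VelU is produced and active.
With repressor QilH bound, *temF* is not transcribed.
→ *temF* is OFF in A.
Condition B:
Melibiose is present, so HolU is inactive.
Required activator HolU is absent, so *temQ* is not transcribed.
So TemQ is not produced.
With no repressor bound, *elnG* is transcribed.
So ElnG is produced and active.
Tagatose is present, so GorH is active.
No repressor is bound and GorH is active, so *velZ* is transcribed.
So VelZ is produced and active.
Mevalonate is absent, so WexP is inactive.
Required activator WexP is absent, so *rudU* is not transcribed.
So RudU is not produced.
With repressor VelZ bound, *qilH* is not transcribed.
So QilH is not produced.
Diaminopimelate is absent, so LomY is inactive.
Indole is present, so QuvW is active.
No repressor is bound and QuvW is active, so *qilQ* is transcribed.
So QilQ is produced and active.
With repressor QilQ bound, *velU* is not transcribed.
So VelU is not produced.
No repressor is bound and ElnG is active, so *temF* is transcribed.
→ *temF* is ON in B.

B only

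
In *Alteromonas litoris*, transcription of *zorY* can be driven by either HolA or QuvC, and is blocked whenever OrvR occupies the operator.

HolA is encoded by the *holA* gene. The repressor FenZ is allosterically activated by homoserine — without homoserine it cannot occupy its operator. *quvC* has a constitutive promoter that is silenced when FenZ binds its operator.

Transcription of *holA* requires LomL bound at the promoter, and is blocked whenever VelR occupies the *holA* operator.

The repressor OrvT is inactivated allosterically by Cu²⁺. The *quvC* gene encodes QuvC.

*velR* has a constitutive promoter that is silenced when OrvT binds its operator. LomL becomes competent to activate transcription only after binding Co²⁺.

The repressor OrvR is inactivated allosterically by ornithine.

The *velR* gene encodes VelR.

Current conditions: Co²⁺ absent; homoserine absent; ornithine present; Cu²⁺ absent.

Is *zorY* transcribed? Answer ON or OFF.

Ornithine is present, so OrvR is inactive.
Cu²⁺ is absent, so OrvT is active.
With repressor OrvT bound, *velR* is not transcribed.
So VelR is not produced.
Co²⁺ is absent, so LomL is inactive.
Required activator LomL is absent, so *holA* is not transcribed.
So HolA is not produced.
Homoserine is absent, so FenZ is inactive.
With no repressor bound, *quvC* is transcribed.
So QuvC is produced and active.
Activator QuvC is present, so *zorY* is transcribed.

ON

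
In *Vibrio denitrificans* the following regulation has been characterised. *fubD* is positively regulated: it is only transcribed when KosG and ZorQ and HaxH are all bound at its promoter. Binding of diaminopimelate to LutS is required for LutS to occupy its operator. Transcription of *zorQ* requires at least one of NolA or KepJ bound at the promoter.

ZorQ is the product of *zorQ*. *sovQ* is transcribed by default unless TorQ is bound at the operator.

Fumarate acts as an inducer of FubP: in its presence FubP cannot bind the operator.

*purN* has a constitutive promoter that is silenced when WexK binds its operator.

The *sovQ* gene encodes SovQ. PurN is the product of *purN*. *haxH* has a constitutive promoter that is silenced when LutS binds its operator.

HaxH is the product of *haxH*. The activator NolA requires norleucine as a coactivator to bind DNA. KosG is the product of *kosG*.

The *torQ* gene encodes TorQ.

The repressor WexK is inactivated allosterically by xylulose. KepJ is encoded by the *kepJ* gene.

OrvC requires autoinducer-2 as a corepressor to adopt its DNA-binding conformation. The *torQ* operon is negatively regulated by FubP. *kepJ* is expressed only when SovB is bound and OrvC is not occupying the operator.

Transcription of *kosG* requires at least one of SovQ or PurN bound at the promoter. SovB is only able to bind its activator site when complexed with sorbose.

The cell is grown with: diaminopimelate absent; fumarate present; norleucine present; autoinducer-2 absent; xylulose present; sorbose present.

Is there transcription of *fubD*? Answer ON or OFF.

Fumarate is present, so FubP is inactive.
With no repressor bound, *torQ* is transcribed.
So TorQ is produced and active.
With repressor TorQ bound, *sovQ* is not transcribed.
So SovQ is not produced.
Xylulose is present, so WexK is inactive.
With no repressor bound, *purN* is transcribed.
So PurN is produced and active.
Activator PurN is present, so *kosG* is transcribed.
So KosG is produced and active.
Norleucine is present, so NolA is active.
Sorbose is present, so SovB is active.
Autoinducer-2 is absent, so OrvC is inactive.
No repressor is bound and SovB is active, so *kepJ* is transcribed.
So KepJ is produced and active.
Activator NolA is present, so *zorQ* is transcribed.
So ZorQ is produced and active.
Diaminopimelate is absent, so LutS is inactive.
With no repressor bound, *haxH* is transcribed.
So HaxH is produced and active.
No repressor is bound and KosG and ZorQ and HaxH are active, so *fubD* is transcribed.

ON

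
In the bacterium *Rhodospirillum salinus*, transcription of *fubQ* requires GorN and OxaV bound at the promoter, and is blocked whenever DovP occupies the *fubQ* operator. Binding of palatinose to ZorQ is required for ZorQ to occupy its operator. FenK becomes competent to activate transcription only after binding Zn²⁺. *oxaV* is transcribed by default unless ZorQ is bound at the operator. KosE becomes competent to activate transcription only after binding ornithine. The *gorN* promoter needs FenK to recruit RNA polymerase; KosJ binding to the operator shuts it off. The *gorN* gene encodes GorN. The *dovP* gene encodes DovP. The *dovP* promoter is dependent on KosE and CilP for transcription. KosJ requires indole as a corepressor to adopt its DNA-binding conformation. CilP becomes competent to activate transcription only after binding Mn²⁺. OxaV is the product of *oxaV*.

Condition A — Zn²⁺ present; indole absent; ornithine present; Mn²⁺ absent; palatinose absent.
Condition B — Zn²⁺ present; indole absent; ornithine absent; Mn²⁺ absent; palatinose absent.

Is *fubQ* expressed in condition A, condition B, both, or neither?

both

Condition A:
Zn²⁺ is present, so FenK is active.
Indole is absent, so KosJ is inactive.
No repressor is bound and FenK is active, so *gorN* is transcribed.
So GorN is produced and active.
Ornithine is present, so KosE is active.
Mn²⁺ is absent, so CilP is inactive.
Required activator CilP is absent, so *dovP* is not transcribed.
So DovP is not produced.
Palatinose is absent, so ZorQ is inactive.
With no repressor bound, *oxaV* is transcribed.
So OxaV is produced and active.
No repressor is bound and GorN and OxaV are active, so *fubQ* is transcribed.
→ *fubQ* is ON in A.
Condition B:
Zn²⁺ is present, so FenK is active.
Indole is absent, so KosJ is inactive.
No repressor is bound and FenK is active, so *gorN* is transcribed.
So GorN is produced and active.
Ornithine is absent, so KosE is inactive.
Mn²⁺ is absent, so CilP is inactive.
Required activator KosE is absent, so *dovP* is not transcribed.
So DovP is not produced.
Palatinose is absent, so ZorQ is inactive.
With no repressor bound, *oxaV* is transcribed.
So OxaV is produced and active.
No repressor is bound and GorN and OxaV are active, so *fubQ* is transcribed.
→ *fubQ* is ON in B.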